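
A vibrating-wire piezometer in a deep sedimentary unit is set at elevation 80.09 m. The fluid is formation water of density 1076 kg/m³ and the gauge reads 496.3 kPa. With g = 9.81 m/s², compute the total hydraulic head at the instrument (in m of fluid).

h ≈ 127.11 m

ψ = P/(ρg) = 496.3×1000 / (1076 × 9.81) = 47.02 m.
h = z + ψ = 80.09 + 47.02 = 127.11 m.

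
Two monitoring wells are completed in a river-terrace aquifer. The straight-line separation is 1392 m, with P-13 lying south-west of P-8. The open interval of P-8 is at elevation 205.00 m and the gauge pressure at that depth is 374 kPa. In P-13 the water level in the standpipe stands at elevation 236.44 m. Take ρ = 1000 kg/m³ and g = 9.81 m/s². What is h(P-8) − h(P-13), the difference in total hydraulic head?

Pressure head at P-8: ψ = P/(ρg) = 374×1000 / (1000 × 9.81) = 38.12 m.
Total head at P-8: h = z + ψ = 205.00 + 38.12 = 243.12 m.
Total head at P-13: h = 236.44 m (water level in the piezometer is the total head).
Head difference: h(P-8) − h(P-13) = 243.12 − 236.44 = 6.68 m.

Δh ≈ 6.68 m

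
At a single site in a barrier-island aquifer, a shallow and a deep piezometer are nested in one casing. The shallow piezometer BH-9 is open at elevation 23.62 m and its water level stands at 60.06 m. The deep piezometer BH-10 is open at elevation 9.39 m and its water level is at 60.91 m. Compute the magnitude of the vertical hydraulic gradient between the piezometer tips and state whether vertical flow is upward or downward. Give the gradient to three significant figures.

Total head at BH-9: h = 60.06 m (water level in the standpipe).
Total head at BH-10: h = 60.91 m.
Δh = h(BH-9) − h(BH-10) = 60.06 − 60.91 = -0.85 m.
Vertical separation Δz = 23.62 − 9.39 = 14.23 m.
|i_v| = |Δh| / Δz = 0.85 / 14.23 = 0.0597.
Head is higher in the deep piezometer, so vertical flow is upward (discharge condition).

|i_v| ≈ 0.0597; vertical flow is upward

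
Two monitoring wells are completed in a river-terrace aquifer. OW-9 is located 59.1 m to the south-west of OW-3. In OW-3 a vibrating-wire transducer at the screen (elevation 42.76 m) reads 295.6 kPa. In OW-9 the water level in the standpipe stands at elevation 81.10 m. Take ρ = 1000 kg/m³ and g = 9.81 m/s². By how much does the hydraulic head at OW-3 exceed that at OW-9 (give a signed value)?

Pressure head at OW-3: ψ = P/(ρg) = 295.6×1000 / (1000 × 9.81) = 30.13 m.
Total head at OW-3: h = z + ψ = 42.76 + 30.13 = 72.89 m.
Total head at OW-9: h = 81.10 m (water level in the piezometer is the total head).
Head difference: h(OW-3) − h(OW-9) = 72.89 − 81.10 = -8.21 m.

Δh ≈ -8.21 m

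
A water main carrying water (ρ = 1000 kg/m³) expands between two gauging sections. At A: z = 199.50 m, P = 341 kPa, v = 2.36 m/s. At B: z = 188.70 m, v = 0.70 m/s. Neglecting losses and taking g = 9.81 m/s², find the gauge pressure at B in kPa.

Pressure head at A: ψ₁ = P₁/(ρg) = 341×1000 / (1000 × 9.81) = 34.76 m.
Velocity heads: v₁²/2g = 2.36²/19.62 = 0.284 m; v₂²/2g = 0.70²/19.62 = 0.025 m.
Total head H = z₁ + ψ₁ + v₁²/2g = 199.50 + 34.76 + 0.284 = 234.54 m.
ψ₂ = H − z₂ − v₂²/2g = 234.54 − 188.70 − 0.025 = 45.82 m.
P₂ = ρgψ₂ = 1000 × 9.81 × 45.82 ≈ 449 kPa.

P₂ ≈ 449 kPa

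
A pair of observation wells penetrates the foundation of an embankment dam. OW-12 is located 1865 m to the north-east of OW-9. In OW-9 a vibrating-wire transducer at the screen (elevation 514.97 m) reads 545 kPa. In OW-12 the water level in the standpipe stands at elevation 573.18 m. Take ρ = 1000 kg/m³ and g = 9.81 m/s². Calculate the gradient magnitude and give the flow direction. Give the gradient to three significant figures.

i ≈ 0.00142; groundwater flows toward the south-west

Pressure head at OW-9: ψ = P/(ρg) = 545×1000 / (1000 × 9.81) = 55.56 m.
Total head at OW-9: h = z + ψ = 514.97 + 55.56 = 570.53 m.
Total head at OW-12: h = 573.18 m (water level in the piezometer is the total head).
Head difference: h(OW-9) − h(OW-12) = 570.53 − 573.18 = -2.65 m.
Hydraulic gradient: i = |Δh| / L = 2.65 / 1865 = 0.00142.
Flow is from higher to lower head: from OW-12 toward OW-9, i.e. toward the south-west.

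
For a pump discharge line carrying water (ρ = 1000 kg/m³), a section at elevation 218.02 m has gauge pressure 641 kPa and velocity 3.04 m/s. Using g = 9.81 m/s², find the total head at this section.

h ≈ 283.83 m

Pressure head ψ = P/(ρg) = 641×1000 / (1000 × 9.81) = 65.34 m.
Velocity head = v²/(2g) = 3.04² / (2 × 9.81) = 0.471 m.
h = z + ψ + v²/(2g) = 218.02 + 65.34 + 0.471 = 283.83 m.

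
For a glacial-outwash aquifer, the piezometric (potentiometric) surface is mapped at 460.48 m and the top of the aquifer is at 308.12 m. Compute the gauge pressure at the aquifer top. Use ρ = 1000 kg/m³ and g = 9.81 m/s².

P ≈ 1490 kPa

Pressure head at the aquifer top: ψ = h − z = 460.48 − 308.12 = 152.36 m.
P = ρgψ = 1000 × 9.81 × 152.36 = 1494652 Pa ≈ 1490 kPa.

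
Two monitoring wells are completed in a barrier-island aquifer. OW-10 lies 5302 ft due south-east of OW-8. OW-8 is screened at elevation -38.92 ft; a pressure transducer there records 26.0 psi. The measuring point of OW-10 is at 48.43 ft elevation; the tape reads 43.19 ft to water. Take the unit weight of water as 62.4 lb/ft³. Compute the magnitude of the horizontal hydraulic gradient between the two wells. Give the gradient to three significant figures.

Pressure head at OW-8: ψ = 144·P/γ = 144 × 26.0 / 62.4 = 60.00 ft.
Total head at OW-8: h = z + ψ = -38.92 + 60.00 = 21.08 ft.
Total head at OW-10: h = 48.43 − 43.19 = 5.24 ft.
Head difference: h(OW-8) − h(OW-10) = 21.08 − 5.24 = 15.84 ft.
Hydraulic gradient: i = |Δh| / L = 15.84 / 5302 = 0.00299.

i ≈ 0.00299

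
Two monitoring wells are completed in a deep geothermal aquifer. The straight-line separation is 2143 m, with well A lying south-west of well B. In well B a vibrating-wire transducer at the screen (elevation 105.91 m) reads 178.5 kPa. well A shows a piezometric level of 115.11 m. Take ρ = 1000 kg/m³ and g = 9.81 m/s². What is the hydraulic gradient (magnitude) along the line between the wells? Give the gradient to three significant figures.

i ≈ 0.00420

Pressure head at well B: ψ = P/(ρg) = 178.5×1000 / (1000 × 9.81) = 18.20 m.
Total head at well B: h = z + ψ = 105.91 + 18.20 = 124.11 m.
Total head at well A: h = 115.11 m (water level in the piezometer is the total head).
Head difference: h(well B) − h(well A) = 124.11 − 115.11 = 9.00 m.
Hydraulic gradient: i = |Δh| / L = 9.00 / 2143 = 0.00420.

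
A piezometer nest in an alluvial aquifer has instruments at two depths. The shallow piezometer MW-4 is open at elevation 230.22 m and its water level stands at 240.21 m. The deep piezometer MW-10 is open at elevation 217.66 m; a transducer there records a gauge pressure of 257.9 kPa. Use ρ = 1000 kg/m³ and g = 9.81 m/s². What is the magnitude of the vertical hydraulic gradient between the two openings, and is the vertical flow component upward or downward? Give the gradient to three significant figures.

Total head at MW-4: h = 240.21 m (water level in the standpipe).
Pressure head at MW-10: ψ = P/(ρg) = 257.9×1000 / (1000 × 9.81) = 26.29 m.
Total head at MW-10: h = z + ψ = 217.66 + 26.29 = 243.95 m.
Δh = h(MW-4) − h(MW-10) = 240.21 − 243.95 = -3.74 m.
Vertical separation Δz = 230.22 − 217.66 = 12.56 m.
|i_v| = |Δh| / Δz = 3.74 / 12.56 = 0.298.
Head is higher in the deep piezometer, so vertical flow is upward (discharge condition).

|i_v| ≈ 0.298; vertical flow is upward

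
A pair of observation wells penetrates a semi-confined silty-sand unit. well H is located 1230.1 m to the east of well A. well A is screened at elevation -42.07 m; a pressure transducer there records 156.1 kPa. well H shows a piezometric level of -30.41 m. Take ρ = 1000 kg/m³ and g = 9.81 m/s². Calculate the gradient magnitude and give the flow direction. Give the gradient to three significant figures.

i ≈ 0.00346; groundwater flows toward the east

Pressure head at well A: ψ = P/(ρg) = 156.1×1000 / (1000 × 9.81) = 15.91 m.
Total head at well A: h = z + ψ = -42.07 + 15.91 = -26.16 m.
Total head at well H: h = -30.41 m (water level in the piezometer is the total head).
Head difference: h(well A) − h(well H) = -26.16 − (-30.41) = 4.25 m.
Hydraulic gradient: i = |Δh| / L = 4.25 / 1230.1 = 0.00346.
Flow is from higher to lower head: from well A toward well H, i.e. toward the east.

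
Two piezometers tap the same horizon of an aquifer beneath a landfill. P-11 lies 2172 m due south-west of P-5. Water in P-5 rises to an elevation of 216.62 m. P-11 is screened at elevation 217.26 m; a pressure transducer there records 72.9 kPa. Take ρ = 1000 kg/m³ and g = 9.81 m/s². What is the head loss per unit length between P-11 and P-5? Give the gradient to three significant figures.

i ≈ 0.00372 m/m

Total head at P-5: h = 216.62 m (water level in the piezometer is the total head).
Pressure head at P-11: ψ = P/(ρg) = 72.9×1000 / (1000 × 9.81) = 7.43 m.
Total head at P-11: h = z + ψ = 217.26 + 7.43 = 224.69 m.
Head difference: h(P-5) − h(P-11) = 216.62 − 224.69 = -8.07 m.
Hydraulic gradient: i = |Δh| / L = 8.07 / 2172 = 0.00372.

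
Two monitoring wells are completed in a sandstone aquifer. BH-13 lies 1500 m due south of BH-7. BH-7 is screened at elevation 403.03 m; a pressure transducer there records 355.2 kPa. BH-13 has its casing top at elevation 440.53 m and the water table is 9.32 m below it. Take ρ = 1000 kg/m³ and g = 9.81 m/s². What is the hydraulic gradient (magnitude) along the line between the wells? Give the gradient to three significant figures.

Pressure head at BH-7: ψ = P/(ρg) = 355.2×1000 / (1000 × 9.81) = 36.21 m.
Total head at BH-7: h = z + ψ = 403.03 + 36.21 = 439.24 m.
Total head at BH-13: h = 440.53 − 9.32 = 431.21 m.
Head difference: h(BH-7) − h(BH-13) = 439.24 − 431.21 = 8.03 m.
Hydraulic gradient: i = |Δh| / L = 8.03 / 1500 = 0.00535.

i ≈ 0.00535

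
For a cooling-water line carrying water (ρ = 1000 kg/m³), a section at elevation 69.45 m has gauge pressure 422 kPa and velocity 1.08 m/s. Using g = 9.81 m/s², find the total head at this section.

Pressure head ψ = P/(ρg) = 422×1000 / (1000 × 9.81) = 43.02 m.
Velocity head = v²/(2g) = 1.08² / (2 × 9.81) = 0.059 m.
h = z + ψ + v²/(2g) = 69.45 + 43.02 + 0.059 = 112.53 m.

h ≈ 112.53 m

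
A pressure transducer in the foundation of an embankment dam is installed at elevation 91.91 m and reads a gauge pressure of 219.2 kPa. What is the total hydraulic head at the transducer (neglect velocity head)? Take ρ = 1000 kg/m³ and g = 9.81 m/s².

ψ = P/(ρg) = 219.2×1000 / (1000 × 9.81) = 22.34 m.
h = z + ψ = 91.91 + 22.34 = 114.25 m.

h ≈ 114.25 m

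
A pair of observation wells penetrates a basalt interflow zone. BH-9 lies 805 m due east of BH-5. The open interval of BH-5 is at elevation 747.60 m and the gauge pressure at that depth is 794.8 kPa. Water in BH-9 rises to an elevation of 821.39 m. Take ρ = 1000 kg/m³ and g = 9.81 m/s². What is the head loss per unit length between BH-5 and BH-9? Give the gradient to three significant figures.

Pressure head at BH-5: ψ = P/(ρg) = 794.8×1000 / (1000 × 9.81) = 81.02 m.
Total head at BH-5: h = z + ψ = 747.60 + 81.02 = 828.62 m.
Total head at BH-9: h = 821.39 m (water level in the piezometer is the total head).
Head difference: h(BH-5) − h(BH-9) = 828.62 − 821.39 = 7.23 m.
Hydraulic gradient: i = |Δh| / L = 7.23 / 805 = 0.00898.

i ≈ 0.00898 m/m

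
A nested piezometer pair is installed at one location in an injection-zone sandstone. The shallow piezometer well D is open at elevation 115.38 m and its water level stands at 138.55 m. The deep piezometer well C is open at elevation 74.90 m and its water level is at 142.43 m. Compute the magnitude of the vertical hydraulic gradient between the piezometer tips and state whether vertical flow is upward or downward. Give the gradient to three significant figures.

|i_v| ≈ 0.0958; vertical flow is upward

Total head at well D: h = 138.55 m (water level in the standpipe).
Total head at well C: h = 142.43 m.
Δh = h(well D) − h(well C) = 138.55 − 142.43 = -3.88 m.
Vertical separation Δz = 115.38 − 74.90 = 40.48 m.
|i_v| = |Δh| / Δz = 3.88 / 40.48 = 0.0958.
Head is higher in the deep piezometer, so vertical flow is upward (discharge condition).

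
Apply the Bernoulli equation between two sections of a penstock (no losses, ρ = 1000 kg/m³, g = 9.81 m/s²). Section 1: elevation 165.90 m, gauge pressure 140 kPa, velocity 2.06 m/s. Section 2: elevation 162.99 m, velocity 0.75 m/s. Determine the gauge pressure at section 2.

Pressure head at 1: ψ₁ = P₁/(ρg) = 140×1000 / (1000 × 9.81) = 14.27 m.
Velocity heads: v₁²/2g = 2.06²/19.62 = 0.216 m; v₂²/2g = 0.75²/19.62 = 0.029 m.
Total head H = z₁ + ψ₁ + v₁²/2g = 165.90 + 14.27 + 0.216 = 180.39 m.
ψ₂ = H − z₂ − v₂²/2g = 180.39 − 162.99 − 0.029 = 17.37 m.
P₂ = ρgψ₂ = 1000 × 9.81 × 17.37 ≈ 170 kPa.

P₂ ≈ 170 kPa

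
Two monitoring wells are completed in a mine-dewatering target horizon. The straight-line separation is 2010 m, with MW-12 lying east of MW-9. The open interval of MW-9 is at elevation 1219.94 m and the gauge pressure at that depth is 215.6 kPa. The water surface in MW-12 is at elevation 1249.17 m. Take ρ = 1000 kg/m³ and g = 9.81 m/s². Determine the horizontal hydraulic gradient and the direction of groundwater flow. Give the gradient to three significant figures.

Pressure head at MW-9: ψ = P/(ρg) = 215.6×1000 / (1000 × 9.81) = 21.98 m.
Total head at MW-9: h = z + ψ = 1219.94 + 21.98 = 1241.92 m.
Total head at MW-12: h = 1249.17 m (water level in the piezometer is the total head).
Head difference: h(MW-9) − h(MW-12) = 1241.92 − 1249.17 = -7.25 m.
Hydraulic gradient: i = |Δh| / L = 7.25 / 2010 = 0.00361.
Flow is from higher to lower head: from MW-12 toward MW-9, i.e. toward the west.

i ≈ 0.00361; groundwater flows toward the west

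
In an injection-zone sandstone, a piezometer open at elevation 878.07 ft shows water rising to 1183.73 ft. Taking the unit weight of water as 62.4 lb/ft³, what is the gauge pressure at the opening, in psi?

Pressure head ψ = h − z = 1183.73 − 878.07 = 305.66 ft.
P = γ·ψ / 144 = 62.4 × 305.66 / 144 = 132 psi.

P ≈ 132 psi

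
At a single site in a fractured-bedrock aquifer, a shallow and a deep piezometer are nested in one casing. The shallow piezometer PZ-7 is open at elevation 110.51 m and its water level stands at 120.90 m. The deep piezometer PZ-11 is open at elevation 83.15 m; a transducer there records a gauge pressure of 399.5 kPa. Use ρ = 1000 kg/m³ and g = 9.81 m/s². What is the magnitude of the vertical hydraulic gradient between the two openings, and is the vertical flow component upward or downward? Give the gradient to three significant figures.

Total head at PZ-7: h = 120.90 m (water level in the standpipe).
Pressure head at PZ-11: ψ = P/(ρg) = 399.5×1000 / (1000 × 9.81) = 40.72 m.
Total head at PZ-11: h = z + ψ = 83.15 + 40.72 = 123.87 m.
Δh = h(PZ-7) − h(PZ-11) = 120.90 − 123.87 = -2.97 m.
Vertical separation Δz = 110.51 − 83.15 = 27.36 m.
|i_v| = |Δh| / Δz = 2.97 / 27.36 = 0.109.
Head is higher in the deep piezometer, so vertical flow is upward (discharge condition).

|i_v| ≈ 0.109; vertical flow is upward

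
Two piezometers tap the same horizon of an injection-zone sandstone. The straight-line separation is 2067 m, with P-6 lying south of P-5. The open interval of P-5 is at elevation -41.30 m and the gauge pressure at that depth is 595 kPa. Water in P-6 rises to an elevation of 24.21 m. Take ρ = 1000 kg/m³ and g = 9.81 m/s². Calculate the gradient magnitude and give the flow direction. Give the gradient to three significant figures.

Pressure head at P-5: ψ = P/(ρg) = 595×1000 / (1000 × 9.81) = 60.65 m.
Total head at P-5: h = z + ψ = -41.30 + 60.65 = 19.35 m.
Total head at P-6: h = 24.21 m (water level in the piezometer is the total head).
Head difference: h(P-5) − h(P-6) = 19.35 − 24.21 = -4.86 m.
Hydraulic gradient: i = |Δh| / L = 4.86 / 2067 = 0.00235.
Flow is from higher to lower head: from P-6 toward P-5, i.e. toward the north.

i ≈ 0.00235; groundwater flows toward the north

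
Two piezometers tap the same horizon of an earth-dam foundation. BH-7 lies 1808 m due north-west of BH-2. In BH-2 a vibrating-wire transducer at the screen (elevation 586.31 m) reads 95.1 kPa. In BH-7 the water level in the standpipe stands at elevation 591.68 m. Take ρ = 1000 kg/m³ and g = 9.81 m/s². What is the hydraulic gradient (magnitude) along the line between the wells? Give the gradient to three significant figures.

i ≈ 0.00239

Pressure head at BH-2: ψ = P/(ρg) = 95.1×1000 / (1000 × 9.81) = 9.69 m.
Total head at BH-2: h = z + ψ = 586.31 + 9.69 = 596.00 m.
Total head at BH-7: h = 591.68 m (water level in the piezometer is the total head).
Head difference: h(BH-2) − h(BH-7) = 596.00 − 591.68 = 4.32 m.
Hydraulic gradient: i = |Δh| / L = 4.32 / 1808 = 0.00239.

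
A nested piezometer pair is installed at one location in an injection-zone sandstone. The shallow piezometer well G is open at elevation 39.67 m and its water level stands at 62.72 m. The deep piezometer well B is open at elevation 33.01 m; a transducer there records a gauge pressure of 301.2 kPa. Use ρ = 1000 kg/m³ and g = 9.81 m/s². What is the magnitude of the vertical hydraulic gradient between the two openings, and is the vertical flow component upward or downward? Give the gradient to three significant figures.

Total head at well G: h = 62.72 m (water level in the standpipe).
Pressure head at well B: ψ = P/(ρg) = 301.2×1000 / (1000 × 9.81) = 30.70 m.
Total head at well B: h = z + ψ = 33.01 + 30.70 = 63.71 m.
Δh = h(well G) − h(well B) = 62.72 − 63.71 = -0.99 m.
Vertical separation Δz = 39.67 − 33.01 = 6.66 m.
|i_v| = |Δh| / Δz = 0.99 / 6.66 = 0.149.
Head is higher in the deep piezometer, so vertical flow is upward (discharge condition).

|i_v| ≈ 0.149; vertical flow is upward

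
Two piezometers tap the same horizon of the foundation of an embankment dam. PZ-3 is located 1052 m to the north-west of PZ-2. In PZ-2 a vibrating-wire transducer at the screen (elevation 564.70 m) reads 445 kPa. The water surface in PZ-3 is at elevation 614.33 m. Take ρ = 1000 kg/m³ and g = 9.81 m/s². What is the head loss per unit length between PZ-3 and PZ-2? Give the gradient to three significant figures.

Pressure head at PZ-2: ψ = P/(ρg) = 445×1000 / (1000 × 9.81) = 45.36 m.
Total head at PZ-2: h = z + ψ = 564.70 + 45.36 = 610.06 m.
Total head at PZ-3: h = 614.33 m (water level in the piezometer is the total head).
Head difference: h(PZ-2) − h(PZ-3) = 610.06 − 614.33 = -4.27 m.
Hydraulic gradient: i = |Δh| / L = 4.27 / 1052 = 0.00406.

i ≈ 0.00406 m/m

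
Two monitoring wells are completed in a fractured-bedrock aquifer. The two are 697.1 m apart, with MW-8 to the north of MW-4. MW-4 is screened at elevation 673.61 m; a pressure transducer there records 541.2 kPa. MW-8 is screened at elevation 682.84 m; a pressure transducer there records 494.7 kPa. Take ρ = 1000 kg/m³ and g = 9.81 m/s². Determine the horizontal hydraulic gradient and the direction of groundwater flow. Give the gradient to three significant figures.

i ≈ 0.00644; groundwater flows toward the south

Pressure head at MW-4: ψ = P/(ρg) = 541.2×1000 / (1000 × 9.81) = 55.17 m.
Total head at MW-4: h = z + ψ = 673.61 + 55.17 = 728.78 m.
Pressure head at MW-8: ψ = P/(ρg) = 494.7×1000 / (1000 × 9.81) = 50.43 m.
Total head at MW-8: h = z + ψ = 682.84 + 50.43 = 733.27 m.
Head difference: h(MW-4) − h(MW-8) = 728.78 − 733.27 = -4.49 m.
Hydraulic gradient: i = |Δh| / L = 4.49 / 697.1 = 0.00644.
Flow is from higher to lower head: from MW-8 toward MW-4, i.e. toward the south.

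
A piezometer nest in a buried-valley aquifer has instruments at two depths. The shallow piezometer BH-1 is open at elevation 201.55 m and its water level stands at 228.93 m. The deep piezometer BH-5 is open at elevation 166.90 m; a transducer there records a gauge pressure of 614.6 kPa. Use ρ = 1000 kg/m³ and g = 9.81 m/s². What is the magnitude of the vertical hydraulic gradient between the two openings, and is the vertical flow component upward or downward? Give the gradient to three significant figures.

Total head at BH-1: h = 228.93 m (water level in the standpipe).
Pressure head at BH-5: ψ = P/(ρg) = 614.6×1000 / (1000 × 9.81) = 62.65 m.
Total head at BH-5: h = z + ψ = 166.90 + 62.65 = 229.55 m.
Δh = h(BH-1) − h(BH-5) = 228.93 − 229.55 = -0.62 m.
Vertical separation Δz = 201.55 − 166.90 = 34.65 m.
|i_v| = |Δh| / Δz = 0.62 / 34.65 = 0.0179.
Head is higher in the deep piezometer, so vertical flow is upward (discharge condition).

|i_v| ≈ 0.0179; vertical flow is upward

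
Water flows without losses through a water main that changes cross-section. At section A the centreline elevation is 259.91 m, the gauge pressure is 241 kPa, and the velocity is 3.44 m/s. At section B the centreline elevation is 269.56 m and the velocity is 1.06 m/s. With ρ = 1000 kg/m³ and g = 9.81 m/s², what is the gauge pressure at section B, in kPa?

Pressure head at A: ψ₁ = P₁/(ρg) = 241×1000 / (1000 × 9.81) = 24.57 m.
Velocity heads: v₁²/2g = 3.44²/19.62 = 0.603 m; v₂²/2g = 1.06²/19.62 = 0.057 m.
Total head H = z₁ + ψ₁ + v₁²/2g = 259.91 + 24.57 + 0.603 = 285.08 m.
ψ₂ = H − z₂ − v₂²/2g = 285.08 − 269.56 − 0.057 = 15.46 m.
P₂ = ρgψ₂ = 1000 × 9.81 × 15.46 ≈ 152 kPa.

P₂ ≈ 152 kPa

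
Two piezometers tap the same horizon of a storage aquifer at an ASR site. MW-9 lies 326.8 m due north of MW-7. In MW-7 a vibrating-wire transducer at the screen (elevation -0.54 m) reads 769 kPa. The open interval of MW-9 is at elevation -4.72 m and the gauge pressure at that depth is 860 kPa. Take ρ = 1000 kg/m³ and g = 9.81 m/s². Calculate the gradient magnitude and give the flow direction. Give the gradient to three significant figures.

i ≈ 0.0156; groundwater flows toward the south

Pressure head at MW-7: ψ = P/(ρg) = 769×1000 / (1000 × 9.81) = 78.39 m.
Total head at MW-7: h = z + ψ = -0.54 + 78.39 = 77.85 m.
Pressure head at MW-9: ψ = P/(ρg) = 860×1000 / (1000 × 9.81) = 87.67 m.
Total head at MW-9: h = z + ψ = -4.72 + 87.67 = 82.95 m.
Head difference: h(MW-7) − h(MW-9) = 77.85 − 82.95 = -5.10 m.
Hydraulic gradient: i = |Δh| / L = 5.10 / 326.8 = 0.0156.
Flow is from higher to lower head: from MW-9 toward MW-7, i.e. toward the south.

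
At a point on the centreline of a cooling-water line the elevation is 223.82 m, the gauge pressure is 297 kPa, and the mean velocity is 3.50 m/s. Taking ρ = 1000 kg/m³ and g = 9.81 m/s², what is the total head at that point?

h ≈ 254.72 m

Pressure head ψ = P/(ρg) = 297×1000 / (1000 × 9.81) = 30.28 m.
Velocity head = v²/(2g) = 3.50² / (2 × 9.81) = 0.624 m.
h = z + ψ + v²/(2g) = 223.82 + 30.28 + 0.624 = 254.72 m.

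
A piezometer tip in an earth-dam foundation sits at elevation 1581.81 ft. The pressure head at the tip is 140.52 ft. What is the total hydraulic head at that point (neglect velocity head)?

h ≈ 1722.33 ft

h = z + ψ = 1581.81 + 140.52 = 1722.33 ft.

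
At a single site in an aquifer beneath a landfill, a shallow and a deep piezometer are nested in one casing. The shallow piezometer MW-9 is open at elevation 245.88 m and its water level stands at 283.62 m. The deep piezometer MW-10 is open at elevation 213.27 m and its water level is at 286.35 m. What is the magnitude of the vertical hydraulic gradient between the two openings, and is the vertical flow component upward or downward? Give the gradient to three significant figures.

|i_v| ≈ 0.0837; vertical flow is upward

Total head at MW-9: h = 283.62 m (water level in the standpipe).
Total head at MW-10: h = 286.35 m.
Δh = h(MW-9) − h(MW-10) = 283.62 − 286.35 = -2.73 m.
Vertical separation Δz = 245.88 − 213.27 = 32.61 m.
|i_v| = |Δh| / Δz = 2.73 / 32.61 = 0.0837.
Head is higher in the deep piezometer, so vertical flow is upward (discharge condition).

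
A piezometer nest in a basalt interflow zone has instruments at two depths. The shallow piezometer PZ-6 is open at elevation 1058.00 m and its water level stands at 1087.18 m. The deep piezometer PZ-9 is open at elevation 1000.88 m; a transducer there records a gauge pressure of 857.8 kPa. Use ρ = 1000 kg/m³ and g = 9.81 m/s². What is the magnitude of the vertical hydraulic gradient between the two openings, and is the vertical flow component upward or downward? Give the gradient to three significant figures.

Total head at PZ-6: h = 1087.18 m (water level in the standpipe).
Pressure head at PZ-9: ψ = P/(ρg) = 857.8×1000 / (1000 × 9.81) = 87.44 m.
Total head at PZ-9: h = z + ψ = 1000.88 + 87.44 = 1088.32 m.
Δh = h(PZ-6) − h(PZ-9) = 1087.18 − 1088.32 = -1.14 m.
Vertical separation Δz = 1058.00 − 1000.88 = 57.12 m.
|i_v| = |Δh| / Δz = 1.14 / 57.12 = 0.0200.
Head is higher in the deep piezometer, so vertical flow is upward (discharge condition).

|i_v| ≈ 0.0200; vertical flow is upward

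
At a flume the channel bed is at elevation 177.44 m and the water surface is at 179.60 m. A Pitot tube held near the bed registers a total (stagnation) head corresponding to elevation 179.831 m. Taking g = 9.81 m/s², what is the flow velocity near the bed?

Near the bed, under hydrostatic conditions, the piezometric head (z + ψ) equals the free-surface elevation, 179.60 m.
Velocity head = total − piezometric = 179.831 − 179.60 = 0.231 m.
v = √(2g·h_v) = √(2 × 9.81 × 0.231) = 2.13 m/s.

v ≈ 2.13 m/s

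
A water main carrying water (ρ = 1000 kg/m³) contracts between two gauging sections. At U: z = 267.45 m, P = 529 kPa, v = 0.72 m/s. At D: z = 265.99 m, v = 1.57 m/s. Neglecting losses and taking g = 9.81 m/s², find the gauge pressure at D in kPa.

Pressure head at U: ψ₁ = P₁/(ρg) = 529×1000 / (1000 × 9.81) = 53.92 m.
Velocity heads: v₁²/2g = 0.72²/19.62 = 0.026 m; v₂²/2g = 1.57²/19.62 = 0.126 m.
Total head H = z₁ + ψ₁ + v₁²/2g = 267.45 + 53.92 + 0.026 = 321.40 m.
ψ₂ = H − z₂ − v₂²/2g = 321.40 − 265.99 − 0.126 = 55.28 m.
P₂ = ρgψ₂ = 1000 × 9.81 × 55.28 ≈ 542 kPa.

P₂ ≈ 542 kPa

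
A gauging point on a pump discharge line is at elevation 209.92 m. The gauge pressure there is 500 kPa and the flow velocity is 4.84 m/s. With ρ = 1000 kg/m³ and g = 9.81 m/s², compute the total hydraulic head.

h ≈ 262.08 m

Pressure head ψ = P/(ρg) = 500×1000 / (1000 × 9.81) = 50.97 m.
Velocity head = v²/(2g) = 4.84² / (2 × 9.81) = 1.194 m.
h = z + ψ + v²/(2g) = 209.92 + 50.97 + 1.194 = 262.08 m.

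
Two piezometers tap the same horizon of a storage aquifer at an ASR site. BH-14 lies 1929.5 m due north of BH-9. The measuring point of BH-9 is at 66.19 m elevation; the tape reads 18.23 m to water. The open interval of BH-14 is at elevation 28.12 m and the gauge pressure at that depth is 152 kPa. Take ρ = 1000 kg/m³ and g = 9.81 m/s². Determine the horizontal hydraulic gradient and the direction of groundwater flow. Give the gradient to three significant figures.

i ≈ 0.00225; groundwater flows toward the north

Total head at BH-9: h = 66.19 − 18.23 = 47.96 m.
Pressure head at BH-14: ψ = P/(ρg) = 152×1000 / (1000 × 9.81) = 15.49 m.
Total head at BH-14: h = z + ψ = 28.12 + 15.49 = 43.61 m.
Head difference: h(BH-9) − h(BH-14) = 47.96 − 43.61 = 4.35 m.
Hydraulic gradient: i = |Δh| / L = 4.35 / 1929.5 = 0.00225.
Flow is from higher to lower head: from BH-9 toward BH-14, i.e. toward the north.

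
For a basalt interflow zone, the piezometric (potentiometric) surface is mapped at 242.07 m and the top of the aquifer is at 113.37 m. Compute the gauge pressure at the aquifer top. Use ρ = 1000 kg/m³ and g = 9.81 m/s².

P ≈ 1260 kPa

Pressure head at the aquifer top: ψ = h − z = 242.07 − 113.37 = 128.70 m.
P = ρgψ = 1000 × 9.81 × 128.70 = 1262547 Pa ≈ 1260 kPa.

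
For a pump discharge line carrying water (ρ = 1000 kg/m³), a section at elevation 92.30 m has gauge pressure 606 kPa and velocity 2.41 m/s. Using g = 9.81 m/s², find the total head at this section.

h ≈ 154.37 m

Pressure head ψ = P/(ρg) = 606×1000 / (1000 × 9.81) = 61.77 m.
Velocity head = v²/(2g) = 2.41² / (2 × 9.81) = 0.296 m.
h = z + ψ + v²/(2g) = 92.30 + 61.77 + 0.296 = 154.37 m.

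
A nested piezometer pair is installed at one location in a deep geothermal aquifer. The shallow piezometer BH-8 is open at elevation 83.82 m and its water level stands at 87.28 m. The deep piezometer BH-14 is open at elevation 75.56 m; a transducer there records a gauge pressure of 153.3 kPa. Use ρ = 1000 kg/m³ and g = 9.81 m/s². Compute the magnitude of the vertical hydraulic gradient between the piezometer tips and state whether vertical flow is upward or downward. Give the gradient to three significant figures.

|i_v| ≈ 0.473; vertical flow is upward

Total head at BH-8: h = 87.28 m (water level in the standpipe).
Pressure head at BH-14: ψ = P/(ρg) = 153.3×1000 / (1000 × 9.81) = 15.63 m.
Total head at BH-14: h = z + ψ = 75.56 + 15.63 = 91.19 m.
Δh = h(BH-8) − h(BH-14) = 87.28 − 91.19 = -3.91 m.
Vertical separation Δz = 83.82 − 75.56 = 8.26 m.
|i_v| = |Δh| / Δz = 3.91 / 8.26 = 0.473.
Head is higher in the deep piezometer, so vertical flow is upward (discharge condition).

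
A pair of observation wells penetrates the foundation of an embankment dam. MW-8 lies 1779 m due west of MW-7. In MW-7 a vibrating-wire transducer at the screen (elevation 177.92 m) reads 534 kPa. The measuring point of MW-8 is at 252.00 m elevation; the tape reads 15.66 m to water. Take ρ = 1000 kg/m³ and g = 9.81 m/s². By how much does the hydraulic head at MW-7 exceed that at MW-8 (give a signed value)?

Δh ≈ -3.99 m

Pressure head at MW-7: ψ = P/(ρg) = 534×1000 / (1000 × 9.81) = 54.43 m.
Total head at MW-7: h = z + ψ = 177.92 + 54.43 = 232.35 m.
Total head at MW-8: h = 252.00 − 15.66 = 236.34 m.
Head difference: h(MW-7) − h(MW-8) = 232.35 − 236.34 = -3.99 m.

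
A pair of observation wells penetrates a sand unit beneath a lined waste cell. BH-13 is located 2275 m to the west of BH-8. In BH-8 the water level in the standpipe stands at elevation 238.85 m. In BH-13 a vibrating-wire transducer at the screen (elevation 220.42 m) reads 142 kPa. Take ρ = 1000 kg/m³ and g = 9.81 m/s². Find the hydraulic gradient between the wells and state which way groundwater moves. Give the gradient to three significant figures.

i ≈ 0.00174; groundwater flows toward the west

Total head at BH-8: h = 238.85 m (water level in the piezometer is the total head).
Pressure head at BH-13: ψ = P/(ρg) = 142×1000 / (1000 × 9.81) = 14.48 m.
Total head at BH-13: h = z + ψ = 220.42 + 14.48 = 234.90 m.
Head difference: h(BH-8) − h(BH-13) = 238.85 − 234.90 = 3.95 m.
Hydraulic gradient: i = |Δh| / L = 3.95 / 2275 = 0.00174.
Flow is from higher to lower head: from BH-8 toward BH-13, i.e. toward the west.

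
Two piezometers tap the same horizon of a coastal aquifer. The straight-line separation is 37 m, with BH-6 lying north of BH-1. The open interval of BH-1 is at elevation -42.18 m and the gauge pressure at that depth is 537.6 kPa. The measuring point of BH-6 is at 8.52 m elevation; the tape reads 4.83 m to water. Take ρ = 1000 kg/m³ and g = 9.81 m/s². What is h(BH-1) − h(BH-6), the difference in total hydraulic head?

Δh ≈ 8.93 m

Pressure head at BH-1: ψ = P/(ρg) = 537.6×1000 / (1000 × 9.81) = 54.80 m.
Total head at BH-1: h = z + ψ = -42.18 + 54.80 = 12.62 m.
Total head at BH-6: h = 8.52 − 4.83 = 3.69 m.
Head difference: h(BH-1) − h(BH-6) = 12.62 − 3.69 = 8.93 m.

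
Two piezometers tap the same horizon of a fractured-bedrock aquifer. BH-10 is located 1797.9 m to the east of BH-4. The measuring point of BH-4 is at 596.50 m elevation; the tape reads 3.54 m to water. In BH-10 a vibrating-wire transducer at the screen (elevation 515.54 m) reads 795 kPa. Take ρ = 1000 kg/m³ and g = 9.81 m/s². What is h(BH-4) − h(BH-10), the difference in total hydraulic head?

Total head at BH-4: h = 596.50 − 3.54 = 592.96 m.
Pressure head at BH-10: ψ = P/(ρg) = 795×1000 / (1000 × 9.81) = 81.04 m.
Total head at BH-10: h = z + ψ = 515.54 + 81.04 = 596.58 m.
Head difference: h(BH-4) − h(BH-10) = 592.96 − 596.58 = -3.62 m.

Δh ≈ -3.62 m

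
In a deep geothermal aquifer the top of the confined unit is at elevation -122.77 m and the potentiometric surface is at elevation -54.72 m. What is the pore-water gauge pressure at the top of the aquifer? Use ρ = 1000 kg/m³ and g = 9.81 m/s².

Pressure head at the aquifer top: ψ = h − z = -54.72 − (-122.77) = 68.05 m.
P = ρgψ = 1000 × 9.81 × 68.05 = 667570 Pa ≈ 668 kPa.

P ≈ 668 kPa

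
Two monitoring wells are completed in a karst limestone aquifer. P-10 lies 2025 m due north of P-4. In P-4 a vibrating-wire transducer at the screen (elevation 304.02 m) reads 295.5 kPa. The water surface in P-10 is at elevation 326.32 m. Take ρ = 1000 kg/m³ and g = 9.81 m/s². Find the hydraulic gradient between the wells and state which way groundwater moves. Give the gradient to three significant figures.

i ≈ 0.00386; groundwater flows toward the north

Pressure head at P-4: ψ = P/(ρg) = 295.5×1000 / (1000 × 9.81) = 30.12 m.
Total head at P-4: h = z + ψ = 304.02 + 30.12 = 334.14 m.
Total head at P-10: h = 326.32 m (water level in the piezometer is the total head).
Head difference: h(P-4) − h(P-10) = 334.14 − 326.32 = 7.82 m.
Hydraulic gradient: i = |Δh| / L = 7.82 / 2025 = 0.00386.
Flow is from higher to lower head: from P-4 toward P-10, i.e. toward the north.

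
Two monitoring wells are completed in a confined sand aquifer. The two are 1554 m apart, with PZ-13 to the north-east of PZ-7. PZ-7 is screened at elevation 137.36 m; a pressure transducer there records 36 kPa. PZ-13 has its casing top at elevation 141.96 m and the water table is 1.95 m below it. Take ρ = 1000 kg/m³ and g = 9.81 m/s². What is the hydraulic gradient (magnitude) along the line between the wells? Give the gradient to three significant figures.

Pressure head at PZ-7: ψ = P/(ρg) = 36×1000 / (1000 × 9.81) = 3.67 m.
Total head at PZ-7: h = z + ψ = 137.36 + 3.67 = 141.03 m.
Total head at PZ-13: h = 141.96 − 1.95 = 140.01 m.
Head difference: h(PZ-7) − h(PZ-13) = 141.03 − 140.01 = 1.02 m.
Hydraulic gradient: i = |Δh| / L = 1.02 / 1554 = 0.000656.

i ≈ 0.000656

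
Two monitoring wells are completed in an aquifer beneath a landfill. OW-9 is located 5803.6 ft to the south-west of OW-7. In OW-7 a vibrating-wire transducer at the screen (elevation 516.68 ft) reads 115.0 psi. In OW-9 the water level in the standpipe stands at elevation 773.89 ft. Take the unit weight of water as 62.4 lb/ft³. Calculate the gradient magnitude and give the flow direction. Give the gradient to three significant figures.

Pressure head at OW-7: ψ = 144·P/γ = 144 × 115.0 / 62.4 = 265.38 ft.
Total head at OW-7: h = z + ψ = 516.68 + 265.38 = 782.06 ft.
Total head at OW-9: h = 773.89 ft (water level in the piezometer is the total head).
Head difference: h(OW-7) − h(OW-9) = 782.06 − 773.89 = 8.17 ft.
Hydraulic gradient: i = |Δh| / L = 8.17 / 5803.6 = 0.00141.
Flow is from higher to lower head: from OW-7 toward OW-9, i.e. toward the south-west.

i ≈ 0.00141; groundwater flows toward the south-west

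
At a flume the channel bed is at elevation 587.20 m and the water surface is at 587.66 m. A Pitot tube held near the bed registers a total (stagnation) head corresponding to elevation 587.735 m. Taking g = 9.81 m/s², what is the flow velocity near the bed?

v ≈ 1.21 m/s

Near the bed, under hydrostatic conditions, the piezometric head (z + ψ) equals the free-surface elevation, 587.66 m.
Velocity head = total − piezometric = 587.735 − 587.66 = 0.075 m.
v = √(2g·h_v) = √(2 × 9.81 × 0.075) = 1.21 m/s.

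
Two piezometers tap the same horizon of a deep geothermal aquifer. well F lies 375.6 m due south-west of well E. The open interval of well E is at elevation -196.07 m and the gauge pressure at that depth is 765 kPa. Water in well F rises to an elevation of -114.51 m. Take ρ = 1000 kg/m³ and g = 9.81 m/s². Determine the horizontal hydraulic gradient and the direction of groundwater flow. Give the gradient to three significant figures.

Pressure head at well E: ψ = P/(ρg) = 765×1000 / (1000 × 9.81) = 77.98 m.
Total head at well E: h = z + ψ = -196.07 + 77.98 = -118.09 m.
Total head at well F: h = -114.51 m (water level in the piezometer is the total head).
Head difference: h(well E) − h(well F) = -118.09 − (-114.51) = -3.58 m.
Hydraulic gradient: i = |Δh| / L = 3.58 / 375.6 = 0.00953.
Flow is from higher to lower head: from well F toward well E, i.e. toward the north-east.

i ≈ 0.00953; groundwater flows toward the north-east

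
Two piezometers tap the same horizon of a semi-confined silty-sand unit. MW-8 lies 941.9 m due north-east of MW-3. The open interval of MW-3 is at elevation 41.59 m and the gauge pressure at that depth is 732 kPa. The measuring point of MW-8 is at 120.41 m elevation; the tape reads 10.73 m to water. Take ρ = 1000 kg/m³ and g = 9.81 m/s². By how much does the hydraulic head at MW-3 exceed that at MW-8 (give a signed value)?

Pressure head at MW-3: ψ = P/(ρg) = 732×1000 / (1000 × 9.81) = 74.62 m.
Total head at MW-3: h = z + ψ = 41.59 + 74.62 = 116.21 m.
Total head at MW-8: h = 120.41 − 10.73 = 109.68 m.
Head difference: h(MW-3) − h(MW-8) = 116.21 − 109.68 = 6.53 m.

Δh ≈ 6.53 m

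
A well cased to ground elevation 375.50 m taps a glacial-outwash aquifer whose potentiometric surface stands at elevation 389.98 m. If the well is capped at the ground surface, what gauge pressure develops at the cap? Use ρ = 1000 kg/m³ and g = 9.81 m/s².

P ≈ 142 kPa

Head above the cap: Δh = 389.98 − 375.50 = 14.48 m.
P = ρgΔh = 1000 × 9.81 × 14.48 = 142049 Pa ≈ 142 kPa.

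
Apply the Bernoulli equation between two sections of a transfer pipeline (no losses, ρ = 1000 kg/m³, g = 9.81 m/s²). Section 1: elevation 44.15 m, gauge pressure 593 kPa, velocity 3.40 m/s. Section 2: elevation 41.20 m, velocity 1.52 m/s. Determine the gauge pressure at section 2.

Pressure head at 1: ψ₁ = P₁/(ρg) = 593×1000 / (1000 × 9.81) = 60.45 m.
Velocity heads: v₁²/2g = 3.40²/19.62 = 0.589 m; v₂²/2g = 1.52²/19.62 = 0.118 m.
Total head H = z₁ + ψ₁ + v₁²/2g = 44.15 + 60.45 + 0.589 = 105.19 m.
ψ₂ = H − z₂ − v₂²/2g = 105.19 − 41.20 − 0.118 = 63.87 m.
P₂ = ρgψ₂ = 1000 × 9.81 × 63.87 ≈ 627 kPa.

P₂ ≈ 627 kPa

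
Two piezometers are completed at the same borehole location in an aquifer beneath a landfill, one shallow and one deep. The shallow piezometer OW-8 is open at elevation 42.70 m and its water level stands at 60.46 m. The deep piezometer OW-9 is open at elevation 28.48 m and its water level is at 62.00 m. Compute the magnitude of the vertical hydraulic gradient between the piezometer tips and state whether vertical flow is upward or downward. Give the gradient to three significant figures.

|i_v| ≈ 0.108; vertical flow is upward

Total head at OW-8: h = 60.46 m (water level in the standpipe).
Total head at OW-9: h = 62.00 m.
Δh = h(OW-8) − h(OW-9) = 60.46 − 62.00 = -1.54 m.
Vertical separation Δz = 42.70 − 28.48 = 14.22 m.
|i_v| = |Δh| / Δz = 1.54 / 14.22 = 0.108.
Head is higher in the deep piezometer, so vertical flow is upward (discharge condition).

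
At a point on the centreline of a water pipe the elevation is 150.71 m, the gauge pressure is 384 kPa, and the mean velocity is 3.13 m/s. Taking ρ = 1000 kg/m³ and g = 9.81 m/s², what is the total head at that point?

Pressure head ψ = P/(ρg) = 384×1000 / (1000 × 9.81) = 39.14 m.
Velocity head = v²/(2g) = 3.13² / (2 × 9.81) = 0.499 m.
h = z + ψ + v²/(2g) = 150.71 + 39.14 + 0.499 = 190.35 m.

h ≈ 190.35 m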